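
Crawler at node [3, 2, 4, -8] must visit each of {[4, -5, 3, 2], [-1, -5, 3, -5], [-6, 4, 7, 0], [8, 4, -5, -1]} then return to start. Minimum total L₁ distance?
100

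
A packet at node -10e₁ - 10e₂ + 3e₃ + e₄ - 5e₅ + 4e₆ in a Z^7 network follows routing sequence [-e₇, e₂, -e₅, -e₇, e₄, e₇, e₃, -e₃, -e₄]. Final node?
(-10, -9, 3, 1, -6, 4, -1)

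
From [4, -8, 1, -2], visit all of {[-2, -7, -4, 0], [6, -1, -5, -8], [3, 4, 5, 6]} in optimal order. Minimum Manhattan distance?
69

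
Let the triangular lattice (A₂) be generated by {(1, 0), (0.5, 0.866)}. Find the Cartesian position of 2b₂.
(1, 1.732)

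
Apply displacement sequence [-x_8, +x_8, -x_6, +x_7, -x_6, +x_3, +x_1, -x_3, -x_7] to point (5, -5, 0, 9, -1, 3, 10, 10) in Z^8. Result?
(6, -5, 0, 9, -1, 1, 10, 10)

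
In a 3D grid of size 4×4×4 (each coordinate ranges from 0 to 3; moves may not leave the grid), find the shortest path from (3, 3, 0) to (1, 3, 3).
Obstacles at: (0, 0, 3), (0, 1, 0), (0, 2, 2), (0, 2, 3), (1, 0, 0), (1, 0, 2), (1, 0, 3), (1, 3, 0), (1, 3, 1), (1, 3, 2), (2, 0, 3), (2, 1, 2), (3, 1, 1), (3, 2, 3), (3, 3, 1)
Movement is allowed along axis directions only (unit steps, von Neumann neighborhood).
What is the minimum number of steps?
5
(one shortest path: (3, 3, 0) → (2, 3, 0) → (2, 3, 1) → (2, 3, 2) → (2, 3, 3) → (1, 3, 3))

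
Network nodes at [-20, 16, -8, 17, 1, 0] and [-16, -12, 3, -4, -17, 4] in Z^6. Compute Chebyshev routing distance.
28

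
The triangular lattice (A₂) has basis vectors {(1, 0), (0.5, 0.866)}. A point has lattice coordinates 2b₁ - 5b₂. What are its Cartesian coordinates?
(-0.5, -4.33)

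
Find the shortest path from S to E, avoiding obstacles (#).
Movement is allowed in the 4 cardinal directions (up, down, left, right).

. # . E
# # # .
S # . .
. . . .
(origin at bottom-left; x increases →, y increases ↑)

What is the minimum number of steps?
7
(one shortest path: (0, 1) → (0, 0) → (1, 0) → (2, 0) → (3, 0) → (3, 1) → (3, 2) → (3, 3))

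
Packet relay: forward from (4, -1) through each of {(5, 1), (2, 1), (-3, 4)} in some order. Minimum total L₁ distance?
14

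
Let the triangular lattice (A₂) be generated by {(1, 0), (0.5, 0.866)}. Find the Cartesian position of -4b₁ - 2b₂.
(-5, -1.732)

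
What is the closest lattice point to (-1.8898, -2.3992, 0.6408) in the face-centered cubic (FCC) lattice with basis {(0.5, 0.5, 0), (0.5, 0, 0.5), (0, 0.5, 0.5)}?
(-2, -2.5, 0.5)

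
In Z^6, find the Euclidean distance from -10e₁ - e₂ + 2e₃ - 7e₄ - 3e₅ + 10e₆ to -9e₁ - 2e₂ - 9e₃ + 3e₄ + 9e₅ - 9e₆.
26.9815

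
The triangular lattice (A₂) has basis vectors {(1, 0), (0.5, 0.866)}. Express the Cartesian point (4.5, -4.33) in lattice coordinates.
7b₁ - 5b₂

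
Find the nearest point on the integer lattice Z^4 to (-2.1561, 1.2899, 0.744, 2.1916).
(-2, 1, 1, 2)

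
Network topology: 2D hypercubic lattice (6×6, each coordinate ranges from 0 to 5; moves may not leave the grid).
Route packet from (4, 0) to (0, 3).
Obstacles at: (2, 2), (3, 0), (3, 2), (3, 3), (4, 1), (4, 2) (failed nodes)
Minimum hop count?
11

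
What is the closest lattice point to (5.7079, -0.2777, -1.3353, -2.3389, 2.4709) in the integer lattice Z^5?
(6, 0, -1, -2, 2)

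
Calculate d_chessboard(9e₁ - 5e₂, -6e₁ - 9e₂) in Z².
15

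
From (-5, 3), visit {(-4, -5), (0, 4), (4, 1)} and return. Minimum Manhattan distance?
36
(one optimal route: (-5, 3) → (-4, -5) → (4, 1) → (0, 4) → (-5, 3))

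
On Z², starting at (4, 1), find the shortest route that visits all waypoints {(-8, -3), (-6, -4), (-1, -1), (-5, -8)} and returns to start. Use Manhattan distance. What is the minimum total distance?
42
(one optimal route: (4, 1) → (-8, -3) → (-6, -4) → (-5, -8) → (-1, -1) → (4, 1))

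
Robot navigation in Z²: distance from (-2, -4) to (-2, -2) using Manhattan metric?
2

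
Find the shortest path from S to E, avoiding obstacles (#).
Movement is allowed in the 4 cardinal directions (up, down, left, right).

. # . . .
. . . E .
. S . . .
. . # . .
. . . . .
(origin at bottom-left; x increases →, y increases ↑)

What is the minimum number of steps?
3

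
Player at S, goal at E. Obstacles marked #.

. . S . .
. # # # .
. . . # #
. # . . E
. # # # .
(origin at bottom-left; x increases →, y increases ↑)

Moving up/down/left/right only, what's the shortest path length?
9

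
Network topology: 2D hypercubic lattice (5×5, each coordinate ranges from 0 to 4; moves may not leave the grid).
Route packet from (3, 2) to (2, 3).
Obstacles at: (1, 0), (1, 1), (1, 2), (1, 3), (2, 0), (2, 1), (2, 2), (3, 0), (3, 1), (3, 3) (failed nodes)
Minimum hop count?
6
(one shortest path: (3, 2) → (4, 2) → (4, 3) → (4, 4) → (3, 4) → (2, 4) → (2, 3))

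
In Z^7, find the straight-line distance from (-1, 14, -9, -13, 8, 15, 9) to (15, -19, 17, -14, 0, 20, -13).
50.9411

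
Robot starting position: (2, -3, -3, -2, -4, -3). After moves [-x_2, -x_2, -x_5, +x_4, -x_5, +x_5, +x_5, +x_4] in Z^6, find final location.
(2, -5, -3, 0, -4, -3)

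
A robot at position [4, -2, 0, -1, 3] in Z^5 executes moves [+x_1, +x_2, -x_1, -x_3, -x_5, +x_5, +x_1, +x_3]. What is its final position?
(5, -1, 0, -1, 3)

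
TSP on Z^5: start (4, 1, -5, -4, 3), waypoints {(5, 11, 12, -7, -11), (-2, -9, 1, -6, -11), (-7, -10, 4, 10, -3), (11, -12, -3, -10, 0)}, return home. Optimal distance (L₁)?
198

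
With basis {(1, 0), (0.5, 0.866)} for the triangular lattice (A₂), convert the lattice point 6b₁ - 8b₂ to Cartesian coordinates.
(2, -6.928)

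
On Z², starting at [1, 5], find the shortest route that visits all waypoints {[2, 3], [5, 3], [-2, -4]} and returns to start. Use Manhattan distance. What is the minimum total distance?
32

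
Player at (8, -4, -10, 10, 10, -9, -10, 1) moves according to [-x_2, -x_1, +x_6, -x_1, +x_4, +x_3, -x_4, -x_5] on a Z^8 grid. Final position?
(6, -5, -9, 10, 9, -8, -10, 1)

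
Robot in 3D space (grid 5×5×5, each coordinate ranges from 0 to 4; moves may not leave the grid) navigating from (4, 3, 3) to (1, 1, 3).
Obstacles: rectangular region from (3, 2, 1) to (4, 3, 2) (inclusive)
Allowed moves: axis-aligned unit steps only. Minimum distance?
5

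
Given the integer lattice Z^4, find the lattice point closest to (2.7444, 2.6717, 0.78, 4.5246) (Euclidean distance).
(3, 3, 1, 5)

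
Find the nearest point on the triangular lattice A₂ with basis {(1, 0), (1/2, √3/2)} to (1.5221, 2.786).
(1.5, 2.598)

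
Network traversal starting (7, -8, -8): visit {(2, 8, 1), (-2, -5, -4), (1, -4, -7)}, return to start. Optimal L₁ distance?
70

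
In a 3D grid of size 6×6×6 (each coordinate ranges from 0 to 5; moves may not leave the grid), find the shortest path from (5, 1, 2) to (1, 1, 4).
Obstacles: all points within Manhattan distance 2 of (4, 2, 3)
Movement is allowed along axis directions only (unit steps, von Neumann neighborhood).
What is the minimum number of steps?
8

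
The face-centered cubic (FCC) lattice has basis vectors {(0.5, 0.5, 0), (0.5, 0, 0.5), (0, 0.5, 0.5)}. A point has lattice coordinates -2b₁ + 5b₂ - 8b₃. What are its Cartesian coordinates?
(1.5, -5, -1.5)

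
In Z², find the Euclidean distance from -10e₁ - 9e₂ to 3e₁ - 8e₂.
13.0384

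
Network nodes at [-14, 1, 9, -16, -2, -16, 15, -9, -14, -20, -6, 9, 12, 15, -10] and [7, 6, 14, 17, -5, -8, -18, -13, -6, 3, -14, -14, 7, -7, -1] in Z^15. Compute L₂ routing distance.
67.335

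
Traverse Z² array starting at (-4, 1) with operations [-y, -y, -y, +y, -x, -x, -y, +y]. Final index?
(-6, -1)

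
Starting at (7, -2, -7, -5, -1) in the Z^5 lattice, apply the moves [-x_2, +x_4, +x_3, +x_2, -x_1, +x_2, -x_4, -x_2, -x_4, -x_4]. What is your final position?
(6, -2, -6, -7, -1)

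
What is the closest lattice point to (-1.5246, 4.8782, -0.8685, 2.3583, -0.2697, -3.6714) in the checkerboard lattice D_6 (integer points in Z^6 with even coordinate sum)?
(-2, 5, -1, 2, 0, -4)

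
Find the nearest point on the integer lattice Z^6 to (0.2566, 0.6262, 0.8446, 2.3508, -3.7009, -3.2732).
(0, 1, 1, 2, -4, -3)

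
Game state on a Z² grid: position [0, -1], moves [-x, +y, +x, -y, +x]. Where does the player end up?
(1, -1)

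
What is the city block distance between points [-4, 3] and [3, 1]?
9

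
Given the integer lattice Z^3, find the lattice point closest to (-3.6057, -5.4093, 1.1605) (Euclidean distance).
(-4, -5, 1)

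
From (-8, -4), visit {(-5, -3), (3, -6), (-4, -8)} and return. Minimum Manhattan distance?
32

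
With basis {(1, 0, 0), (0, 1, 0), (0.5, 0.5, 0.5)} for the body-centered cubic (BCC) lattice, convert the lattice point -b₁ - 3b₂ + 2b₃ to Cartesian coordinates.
(0, -2, 1)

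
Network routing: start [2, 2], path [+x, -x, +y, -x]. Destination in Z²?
(1, 3)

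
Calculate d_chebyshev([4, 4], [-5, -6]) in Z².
10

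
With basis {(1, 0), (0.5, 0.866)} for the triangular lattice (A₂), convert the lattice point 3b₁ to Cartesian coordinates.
(3, 0)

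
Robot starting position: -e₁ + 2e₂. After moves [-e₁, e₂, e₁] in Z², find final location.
(-1, 3)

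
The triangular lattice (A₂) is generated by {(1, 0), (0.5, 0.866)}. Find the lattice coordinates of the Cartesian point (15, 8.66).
10b₁ + 10b₂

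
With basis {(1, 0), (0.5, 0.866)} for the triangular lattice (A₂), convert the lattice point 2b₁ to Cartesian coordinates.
(2, 0)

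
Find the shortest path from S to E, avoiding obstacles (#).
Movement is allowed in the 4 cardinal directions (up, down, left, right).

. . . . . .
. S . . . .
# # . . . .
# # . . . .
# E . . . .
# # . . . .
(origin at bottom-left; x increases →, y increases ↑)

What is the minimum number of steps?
5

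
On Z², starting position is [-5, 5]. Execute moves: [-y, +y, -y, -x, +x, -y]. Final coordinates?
(-5, 3)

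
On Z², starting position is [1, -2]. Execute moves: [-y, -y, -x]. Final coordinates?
(0, -4)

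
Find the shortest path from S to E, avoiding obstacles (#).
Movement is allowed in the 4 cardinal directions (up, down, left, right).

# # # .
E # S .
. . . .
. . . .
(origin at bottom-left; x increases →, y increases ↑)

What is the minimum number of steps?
4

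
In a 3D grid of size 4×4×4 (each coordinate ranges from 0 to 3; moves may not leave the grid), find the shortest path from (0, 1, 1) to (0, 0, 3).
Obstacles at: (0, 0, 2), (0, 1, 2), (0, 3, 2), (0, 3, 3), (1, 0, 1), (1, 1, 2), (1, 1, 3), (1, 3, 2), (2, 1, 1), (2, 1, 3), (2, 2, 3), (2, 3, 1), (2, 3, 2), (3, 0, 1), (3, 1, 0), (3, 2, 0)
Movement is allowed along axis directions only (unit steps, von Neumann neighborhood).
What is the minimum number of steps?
5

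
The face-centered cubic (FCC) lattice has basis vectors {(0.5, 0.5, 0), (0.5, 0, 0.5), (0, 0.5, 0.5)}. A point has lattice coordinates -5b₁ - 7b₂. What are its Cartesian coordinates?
(-6, -2.5, -3.5)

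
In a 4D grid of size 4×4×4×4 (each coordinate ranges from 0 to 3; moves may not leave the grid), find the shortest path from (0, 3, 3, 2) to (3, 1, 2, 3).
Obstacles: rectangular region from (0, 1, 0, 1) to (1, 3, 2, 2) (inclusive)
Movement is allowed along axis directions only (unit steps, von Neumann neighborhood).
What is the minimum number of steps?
7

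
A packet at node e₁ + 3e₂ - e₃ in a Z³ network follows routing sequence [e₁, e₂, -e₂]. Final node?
(2, 3, -1)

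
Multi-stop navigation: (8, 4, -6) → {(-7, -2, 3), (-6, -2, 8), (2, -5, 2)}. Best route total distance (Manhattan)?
42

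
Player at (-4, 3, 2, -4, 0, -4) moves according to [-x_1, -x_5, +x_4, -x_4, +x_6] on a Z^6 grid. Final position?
(-5, 3, 2, -4, -1, -3)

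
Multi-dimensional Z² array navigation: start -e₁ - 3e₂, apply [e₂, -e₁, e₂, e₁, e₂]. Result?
(-1, 0)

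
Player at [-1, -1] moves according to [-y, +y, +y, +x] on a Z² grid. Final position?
(0, 0)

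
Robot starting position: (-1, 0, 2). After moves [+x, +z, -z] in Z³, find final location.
(0, 0, 2)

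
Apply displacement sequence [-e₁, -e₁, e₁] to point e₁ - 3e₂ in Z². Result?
(0, -3)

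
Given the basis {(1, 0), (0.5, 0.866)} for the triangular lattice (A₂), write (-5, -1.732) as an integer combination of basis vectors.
-4b₁ - 2b₂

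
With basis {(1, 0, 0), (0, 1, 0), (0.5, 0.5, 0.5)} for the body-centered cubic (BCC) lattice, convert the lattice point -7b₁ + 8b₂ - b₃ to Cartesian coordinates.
(-7.5, 7.5, -0.5)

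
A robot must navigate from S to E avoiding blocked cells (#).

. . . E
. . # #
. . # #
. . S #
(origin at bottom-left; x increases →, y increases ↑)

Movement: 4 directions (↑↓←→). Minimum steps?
6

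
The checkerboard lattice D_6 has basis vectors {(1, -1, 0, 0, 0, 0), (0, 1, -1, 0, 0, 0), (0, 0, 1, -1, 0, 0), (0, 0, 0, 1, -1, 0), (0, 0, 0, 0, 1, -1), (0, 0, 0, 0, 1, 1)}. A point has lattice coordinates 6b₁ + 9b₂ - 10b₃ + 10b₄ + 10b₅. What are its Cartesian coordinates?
(6, 3, -19, 20, 0, -10)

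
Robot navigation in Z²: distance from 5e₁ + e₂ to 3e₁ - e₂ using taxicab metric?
4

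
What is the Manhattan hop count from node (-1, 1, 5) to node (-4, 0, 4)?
5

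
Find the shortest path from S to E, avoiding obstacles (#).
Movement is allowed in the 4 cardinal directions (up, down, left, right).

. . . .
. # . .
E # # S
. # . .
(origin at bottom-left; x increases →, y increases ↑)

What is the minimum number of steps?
7
(one shortest path: (3, 1) → (3, 2) → (2, 2) → (2, 3) → (1, 3) → (0, 3) → (0, 2) → (0, 1))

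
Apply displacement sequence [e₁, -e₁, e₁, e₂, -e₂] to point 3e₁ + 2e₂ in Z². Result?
(4, 2)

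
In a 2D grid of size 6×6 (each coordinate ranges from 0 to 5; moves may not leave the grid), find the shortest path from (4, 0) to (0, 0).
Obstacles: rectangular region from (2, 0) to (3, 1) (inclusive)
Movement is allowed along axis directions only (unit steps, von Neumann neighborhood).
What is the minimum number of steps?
8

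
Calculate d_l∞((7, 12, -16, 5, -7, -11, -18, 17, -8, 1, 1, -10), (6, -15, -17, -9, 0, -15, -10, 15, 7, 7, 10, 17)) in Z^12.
27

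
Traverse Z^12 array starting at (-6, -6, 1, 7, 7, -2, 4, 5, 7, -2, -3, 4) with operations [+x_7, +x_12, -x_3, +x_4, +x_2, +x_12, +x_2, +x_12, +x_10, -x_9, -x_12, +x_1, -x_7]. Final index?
(-5, -4, 0, 8, 7, -2, 4, 5, 6, -1, -3, 6)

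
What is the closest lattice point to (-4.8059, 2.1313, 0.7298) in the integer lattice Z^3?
(-5, 2, 1)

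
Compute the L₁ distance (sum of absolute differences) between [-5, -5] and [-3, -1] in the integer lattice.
6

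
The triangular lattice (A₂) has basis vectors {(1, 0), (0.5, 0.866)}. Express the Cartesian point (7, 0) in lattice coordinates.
7b₁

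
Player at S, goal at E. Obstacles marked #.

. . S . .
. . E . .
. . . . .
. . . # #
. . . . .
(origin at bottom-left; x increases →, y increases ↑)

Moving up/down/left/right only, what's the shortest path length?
1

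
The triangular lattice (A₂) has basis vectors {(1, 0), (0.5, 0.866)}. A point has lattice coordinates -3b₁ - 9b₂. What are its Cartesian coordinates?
(-7.5, -7.794)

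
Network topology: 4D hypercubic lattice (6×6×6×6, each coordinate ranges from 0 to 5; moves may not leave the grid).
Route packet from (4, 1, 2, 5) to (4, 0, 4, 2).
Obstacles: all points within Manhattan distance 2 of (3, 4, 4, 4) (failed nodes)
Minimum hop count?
6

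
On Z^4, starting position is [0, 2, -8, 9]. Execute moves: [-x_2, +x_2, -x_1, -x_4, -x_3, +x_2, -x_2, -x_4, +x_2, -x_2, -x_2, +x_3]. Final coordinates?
(-1, 1, -8, 7)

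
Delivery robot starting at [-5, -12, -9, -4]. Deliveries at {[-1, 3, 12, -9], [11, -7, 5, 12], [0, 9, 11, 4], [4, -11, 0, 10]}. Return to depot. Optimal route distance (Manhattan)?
158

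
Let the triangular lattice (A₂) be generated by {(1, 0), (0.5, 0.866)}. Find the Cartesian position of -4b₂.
(-2, -3.464)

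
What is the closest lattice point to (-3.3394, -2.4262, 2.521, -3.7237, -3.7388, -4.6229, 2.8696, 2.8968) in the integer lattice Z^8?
(-3, -2, 3, -4, -4, -5, 3, 3)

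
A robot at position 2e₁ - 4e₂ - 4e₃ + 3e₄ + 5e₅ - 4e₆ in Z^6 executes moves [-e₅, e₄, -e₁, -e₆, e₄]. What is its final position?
(1, -4, -4, 5, 4, -5)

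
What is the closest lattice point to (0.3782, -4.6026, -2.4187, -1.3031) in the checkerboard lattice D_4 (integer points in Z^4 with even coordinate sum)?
(0, -5, -2, -1)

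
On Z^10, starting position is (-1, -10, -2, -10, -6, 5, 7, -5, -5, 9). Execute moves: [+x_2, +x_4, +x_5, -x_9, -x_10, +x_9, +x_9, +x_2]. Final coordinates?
(-1, -8, -2, -9, -5, 5, 7, -5, -4, 8)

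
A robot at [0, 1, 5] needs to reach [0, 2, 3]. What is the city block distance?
3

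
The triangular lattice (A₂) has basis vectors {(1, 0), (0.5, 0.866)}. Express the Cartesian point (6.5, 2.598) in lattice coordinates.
5b₁ + 3b₂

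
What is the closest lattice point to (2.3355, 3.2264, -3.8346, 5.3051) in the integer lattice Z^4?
(2, 3, -4, 5)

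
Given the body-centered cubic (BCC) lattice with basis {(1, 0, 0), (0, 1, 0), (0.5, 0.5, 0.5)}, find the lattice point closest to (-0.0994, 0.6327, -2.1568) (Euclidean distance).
(0, 1, -2)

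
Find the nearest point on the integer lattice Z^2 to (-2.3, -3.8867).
(-2, -4)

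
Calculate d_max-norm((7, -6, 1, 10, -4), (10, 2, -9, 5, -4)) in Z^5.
10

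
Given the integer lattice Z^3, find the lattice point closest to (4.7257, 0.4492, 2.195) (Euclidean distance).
(5, 0, 2)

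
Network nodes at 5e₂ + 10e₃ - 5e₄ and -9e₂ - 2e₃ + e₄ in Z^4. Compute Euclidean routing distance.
19.3907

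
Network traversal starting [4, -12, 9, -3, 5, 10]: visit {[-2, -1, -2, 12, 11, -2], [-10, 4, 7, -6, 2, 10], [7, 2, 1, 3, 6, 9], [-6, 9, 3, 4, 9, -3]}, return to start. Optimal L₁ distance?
184
(one optimal route: (4, -12, 9, -3, 5, 10) → (-10, 4, 7, -6, 2, 10) → (-6, 9, 3, 4, 9, -3) → (-2, -1, -2, 12, 11, -2) → (7, 2, 1, 3, 6, 9) → (4, -12, 9, -3, 5, 10))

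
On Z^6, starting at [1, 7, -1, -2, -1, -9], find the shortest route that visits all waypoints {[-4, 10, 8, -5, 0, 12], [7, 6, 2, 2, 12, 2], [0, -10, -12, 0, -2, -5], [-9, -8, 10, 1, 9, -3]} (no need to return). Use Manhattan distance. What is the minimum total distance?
180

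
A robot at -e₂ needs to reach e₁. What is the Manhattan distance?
2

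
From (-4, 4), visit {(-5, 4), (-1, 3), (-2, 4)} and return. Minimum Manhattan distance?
10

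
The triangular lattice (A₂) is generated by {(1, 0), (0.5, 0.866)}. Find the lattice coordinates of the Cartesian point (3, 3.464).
b₁ + 4b₂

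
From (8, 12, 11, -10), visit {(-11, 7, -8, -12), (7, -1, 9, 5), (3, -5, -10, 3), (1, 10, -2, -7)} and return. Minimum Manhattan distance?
154
(one optimal route: (8, 12, 11, -10) → (7, -1, 9, 5) → (3, -5, -10, 3) → (-11, 7, -8, -12) → (1, 10, -2, -7) → (8, 12, 11, -10))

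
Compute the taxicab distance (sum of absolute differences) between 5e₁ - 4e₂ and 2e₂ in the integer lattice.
11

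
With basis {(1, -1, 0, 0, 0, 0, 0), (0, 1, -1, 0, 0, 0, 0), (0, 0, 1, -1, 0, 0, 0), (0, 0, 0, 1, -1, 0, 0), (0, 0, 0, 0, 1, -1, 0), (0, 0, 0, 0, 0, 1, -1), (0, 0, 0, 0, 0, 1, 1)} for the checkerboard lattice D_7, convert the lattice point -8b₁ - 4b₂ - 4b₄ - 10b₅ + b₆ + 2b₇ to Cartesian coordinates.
(-8, 4, 4, -4, -6, 13, 1)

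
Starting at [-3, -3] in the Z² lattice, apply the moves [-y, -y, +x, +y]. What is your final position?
(-2, -4)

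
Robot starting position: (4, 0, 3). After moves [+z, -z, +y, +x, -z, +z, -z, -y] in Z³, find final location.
(5, 0, 2)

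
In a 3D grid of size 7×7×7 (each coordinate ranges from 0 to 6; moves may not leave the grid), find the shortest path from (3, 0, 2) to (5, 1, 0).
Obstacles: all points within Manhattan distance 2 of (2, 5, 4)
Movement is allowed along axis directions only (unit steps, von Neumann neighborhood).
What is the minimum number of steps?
5
(one shortest path: (3, 0, 2) → (4, 0, 2) → (5, 0, 2) → (5, 1, 2) → (5, 1, 1) → (5, 1, 0))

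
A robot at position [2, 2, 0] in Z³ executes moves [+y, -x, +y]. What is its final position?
(1, 4, 0)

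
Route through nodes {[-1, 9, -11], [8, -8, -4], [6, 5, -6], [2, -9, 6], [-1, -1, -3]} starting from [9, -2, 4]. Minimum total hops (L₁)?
82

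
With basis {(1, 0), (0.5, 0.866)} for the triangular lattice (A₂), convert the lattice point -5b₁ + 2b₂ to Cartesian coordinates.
(-4, 1.732)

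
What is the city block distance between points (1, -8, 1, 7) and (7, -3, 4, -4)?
25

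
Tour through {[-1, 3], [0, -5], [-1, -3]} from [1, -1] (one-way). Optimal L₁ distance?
14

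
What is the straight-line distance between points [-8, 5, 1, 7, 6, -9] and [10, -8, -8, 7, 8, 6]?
28.3373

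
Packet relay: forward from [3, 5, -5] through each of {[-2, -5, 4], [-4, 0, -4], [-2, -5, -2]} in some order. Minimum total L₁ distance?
28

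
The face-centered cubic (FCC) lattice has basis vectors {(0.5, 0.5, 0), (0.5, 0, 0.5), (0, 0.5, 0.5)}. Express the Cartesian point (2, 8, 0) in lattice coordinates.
10b₁ - 6b₂ + 6b₃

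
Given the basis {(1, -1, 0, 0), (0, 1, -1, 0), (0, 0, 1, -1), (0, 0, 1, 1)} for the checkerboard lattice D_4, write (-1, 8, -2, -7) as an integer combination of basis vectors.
-b₁ + 7b₂ + 6b₃ - b₄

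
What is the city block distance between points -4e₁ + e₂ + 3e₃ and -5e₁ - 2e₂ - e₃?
8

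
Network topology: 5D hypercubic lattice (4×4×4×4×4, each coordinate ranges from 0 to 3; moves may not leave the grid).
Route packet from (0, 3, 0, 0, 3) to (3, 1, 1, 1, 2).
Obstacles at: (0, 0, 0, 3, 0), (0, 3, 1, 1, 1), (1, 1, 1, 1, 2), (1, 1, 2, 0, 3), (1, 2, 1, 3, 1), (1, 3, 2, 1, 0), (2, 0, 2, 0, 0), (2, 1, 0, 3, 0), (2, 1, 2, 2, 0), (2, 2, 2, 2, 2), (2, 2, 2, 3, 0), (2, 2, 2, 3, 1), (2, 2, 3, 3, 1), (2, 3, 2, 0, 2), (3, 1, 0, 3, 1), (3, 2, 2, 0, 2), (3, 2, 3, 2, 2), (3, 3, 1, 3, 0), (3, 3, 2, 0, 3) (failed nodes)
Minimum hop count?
8
(one shortest path: (0, 3, 0, 0, 3) → (1, 3, 0, 0, 3) → (2, 3, 0, 0, 3) → (3, 3, 0, 0, 3) → (3, 2, 0, 0, 3) → (3, 1, 0, 0, 3) → (3, 1, 1, 0, 3) → (3, 1, 1, 1, 3) → (3, 1, 1, 1, 2))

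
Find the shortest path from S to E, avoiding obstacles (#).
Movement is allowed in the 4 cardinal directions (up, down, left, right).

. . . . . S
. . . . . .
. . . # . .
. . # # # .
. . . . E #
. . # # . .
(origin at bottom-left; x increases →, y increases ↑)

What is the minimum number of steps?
11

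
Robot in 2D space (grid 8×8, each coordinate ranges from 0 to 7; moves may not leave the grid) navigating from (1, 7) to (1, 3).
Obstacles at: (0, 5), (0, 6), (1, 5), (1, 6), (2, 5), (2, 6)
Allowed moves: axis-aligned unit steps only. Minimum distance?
8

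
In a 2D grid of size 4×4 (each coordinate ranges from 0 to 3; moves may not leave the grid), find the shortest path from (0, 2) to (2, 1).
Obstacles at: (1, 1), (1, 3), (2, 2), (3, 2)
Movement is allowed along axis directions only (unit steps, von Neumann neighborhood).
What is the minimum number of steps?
5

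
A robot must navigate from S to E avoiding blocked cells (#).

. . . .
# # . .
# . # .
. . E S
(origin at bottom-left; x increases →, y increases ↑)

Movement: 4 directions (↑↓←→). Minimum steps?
1
(one shortest path: (3, 0) → (2, 0))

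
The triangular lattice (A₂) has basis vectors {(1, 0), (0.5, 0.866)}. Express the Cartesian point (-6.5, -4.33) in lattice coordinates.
-4b₁ - 5b₂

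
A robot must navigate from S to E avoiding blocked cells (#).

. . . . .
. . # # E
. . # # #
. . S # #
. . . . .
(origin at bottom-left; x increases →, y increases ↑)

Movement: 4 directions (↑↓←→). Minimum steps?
8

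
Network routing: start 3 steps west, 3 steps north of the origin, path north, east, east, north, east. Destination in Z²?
(0, 5)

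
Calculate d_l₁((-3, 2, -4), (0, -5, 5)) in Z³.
19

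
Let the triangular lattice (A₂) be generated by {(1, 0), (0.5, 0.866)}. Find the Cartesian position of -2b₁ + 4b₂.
(0, 3.464)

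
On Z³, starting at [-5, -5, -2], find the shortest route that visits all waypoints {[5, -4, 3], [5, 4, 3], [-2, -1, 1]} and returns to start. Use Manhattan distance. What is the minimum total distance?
48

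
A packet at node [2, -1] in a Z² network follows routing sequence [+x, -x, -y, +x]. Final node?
(3, -2)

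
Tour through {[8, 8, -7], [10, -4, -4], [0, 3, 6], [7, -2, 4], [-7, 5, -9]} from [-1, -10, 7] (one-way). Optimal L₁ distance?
79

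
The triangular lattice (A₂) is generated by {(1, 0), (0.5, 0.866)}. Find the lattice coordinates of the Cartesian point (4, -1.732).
5b₁ - 2b₂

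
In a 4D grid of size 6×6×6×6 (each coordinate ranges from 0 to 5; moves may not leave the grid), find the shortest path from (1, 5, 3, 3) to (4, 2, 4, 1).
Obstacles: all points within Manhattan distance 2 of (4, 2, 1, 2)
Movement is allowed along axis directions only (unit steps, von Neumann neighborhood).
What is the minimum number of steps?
9
(one shortest path: (1, 5, 3, 3) → (2, 5, 3, 3) → (3, 5, 3, 3) → (4, 5, 3, 3) → (4, 4, 3, 3) → (4, 3, 3, 3) → (4, 2, 3, 3) → (4, 2, 4, 3) → (4, 2, 4, 2) → (4, 2, 4, 1))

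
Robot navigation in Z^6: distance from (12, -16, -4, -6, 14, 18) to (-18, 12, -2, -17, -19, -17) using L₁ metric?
139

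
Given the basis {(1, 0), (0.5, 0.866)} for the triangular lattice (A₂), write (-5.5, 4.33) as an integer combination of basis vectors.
-8b₁ + 5b₂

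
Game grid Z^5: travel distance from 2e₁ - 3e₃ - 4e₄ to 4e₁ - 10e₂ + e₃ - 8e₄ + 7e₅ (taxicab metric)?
27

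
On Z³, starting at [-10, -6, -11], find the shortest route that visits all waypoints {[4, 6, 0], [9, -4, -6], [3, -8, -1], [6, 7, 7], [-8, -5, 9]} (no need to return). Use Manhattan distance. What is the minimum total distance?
92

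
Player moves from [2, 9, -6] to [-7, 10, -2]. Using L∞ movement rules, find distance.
9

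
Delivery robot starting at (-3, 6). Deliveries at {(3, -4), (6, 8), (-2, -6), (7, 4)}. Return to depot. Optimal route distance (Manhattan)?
48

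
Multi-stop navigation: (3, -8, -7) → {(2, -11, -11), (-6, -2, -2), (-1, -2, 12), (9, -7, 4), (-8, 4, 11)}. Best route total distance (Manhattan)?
92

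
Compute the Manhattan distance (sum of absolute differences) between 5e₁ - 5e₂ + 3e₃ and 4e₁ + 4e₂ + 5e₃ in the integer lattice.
12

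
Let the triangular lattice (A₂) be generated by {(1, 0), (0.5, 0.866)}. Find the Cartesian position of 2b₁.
(2, 0)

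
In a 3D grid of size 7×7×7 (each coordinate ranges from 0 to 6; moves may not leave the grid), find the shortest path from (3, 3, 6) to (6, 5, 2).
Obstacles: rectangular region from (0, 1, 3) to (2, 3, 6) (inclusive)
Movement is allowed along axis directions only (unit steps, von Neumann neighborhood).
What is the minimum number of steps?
9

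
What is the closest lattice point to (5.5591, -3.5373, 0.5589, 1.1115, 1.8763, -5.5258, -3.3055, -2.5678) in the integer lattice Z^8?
(6, -4, 1, 1, 2, -6, -3, -3)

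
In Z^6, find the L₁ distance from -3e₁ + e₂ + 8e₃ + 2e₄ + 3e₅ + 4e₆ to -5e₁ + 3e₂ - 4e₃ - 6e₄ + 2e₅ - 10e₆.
39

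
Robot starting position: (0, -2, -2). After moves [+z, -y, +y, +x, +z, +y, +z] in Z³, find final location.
(1, -1, 1)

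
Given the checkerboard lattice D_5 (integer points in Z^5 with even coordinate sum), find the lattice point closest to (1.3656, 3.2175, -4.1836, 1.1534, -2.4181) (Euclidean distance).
(1, 3, -4, 1, -3)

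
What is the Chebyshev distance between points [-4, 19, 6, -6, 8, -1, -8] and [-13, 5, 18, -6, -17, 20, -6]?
25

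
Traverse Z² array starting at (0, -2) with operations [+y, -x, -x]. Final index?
(-2, -1)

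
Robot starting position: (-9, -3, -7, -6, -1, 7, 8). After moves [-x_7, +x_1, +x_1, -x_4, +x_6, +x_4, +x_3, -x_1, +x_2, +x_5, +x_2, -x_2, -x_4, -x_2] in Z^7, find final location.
(-8, -3, -6, -7, 0, 8, 7)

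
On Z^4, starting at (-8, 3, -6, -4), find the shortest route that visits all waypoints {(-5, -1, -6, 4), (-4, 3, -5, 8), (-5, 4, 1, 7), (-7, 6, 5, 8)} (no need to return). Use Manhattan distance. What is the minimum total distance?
43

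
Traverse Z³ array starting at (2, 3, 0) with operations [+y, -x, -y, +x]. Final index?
(2, 3, 0)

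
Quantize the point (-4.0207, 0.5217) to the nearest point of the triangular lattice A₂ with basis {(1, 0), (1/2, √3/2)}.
(-4, 0)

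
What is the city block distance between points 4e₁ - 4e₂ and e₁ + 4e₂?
11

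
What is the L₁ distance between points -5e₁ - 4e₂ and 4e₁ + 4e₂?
17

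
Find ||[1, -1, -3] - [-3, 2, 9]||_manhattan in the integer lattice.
19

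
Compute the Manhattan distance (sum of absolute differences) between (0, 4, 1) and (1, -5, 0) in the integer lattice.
11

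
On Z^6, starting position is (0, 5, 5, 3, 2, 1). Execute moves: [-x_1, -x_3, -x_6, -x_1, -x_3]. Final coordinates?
(-2, 5, 3, 3, 2, 0)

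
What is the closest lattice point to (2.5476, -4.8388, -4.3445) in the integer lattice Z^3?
(3, -5, -4)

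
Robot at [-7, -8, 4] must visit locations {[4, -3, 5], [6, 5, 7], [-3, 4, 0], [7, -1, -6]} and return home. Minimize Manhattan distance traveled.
90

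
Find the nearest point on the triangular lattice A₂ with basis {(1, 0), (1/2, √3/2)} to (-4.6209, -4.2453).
(-4.5, -4.33)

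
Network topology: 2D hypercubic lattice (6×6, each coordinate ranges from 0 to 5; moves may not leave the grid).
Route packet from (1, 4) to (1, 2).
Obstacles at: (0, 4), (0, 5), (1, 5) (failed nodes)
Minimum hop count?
2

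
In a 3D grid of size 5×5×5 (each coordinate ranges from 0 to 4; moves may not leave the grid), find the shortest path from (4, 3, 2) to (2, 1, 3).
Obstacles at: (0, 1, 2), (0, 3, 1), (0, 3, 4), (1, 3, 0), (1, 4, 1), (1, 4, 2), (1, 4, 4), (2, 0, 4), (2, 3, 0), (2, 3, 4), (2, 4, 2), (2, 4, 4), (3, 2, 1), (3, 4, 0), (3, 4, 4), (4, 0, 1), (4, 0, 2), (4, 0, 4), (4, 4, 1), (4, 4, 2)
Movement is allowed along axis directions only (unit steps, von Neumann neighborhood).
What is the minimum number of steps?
5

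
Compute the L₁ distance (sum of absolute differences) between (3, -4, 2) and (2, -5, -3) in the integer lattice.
7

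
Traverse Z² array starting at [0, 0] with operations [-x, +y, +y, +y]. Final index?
(-1, 3)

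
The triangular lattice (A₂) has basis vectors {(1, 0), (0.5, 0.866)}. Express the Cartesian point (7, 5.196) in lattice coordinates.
4b₁ + 6b₂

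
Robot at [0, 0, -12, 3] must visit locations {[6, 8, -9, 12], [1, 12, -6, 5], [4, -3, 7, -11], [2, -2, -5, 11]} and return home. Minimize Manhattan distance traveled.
136
(one optimal route: (0, 0, -12, 3) → (1, 12, -6, 5) → (6, 8, -9, 12) → (2, -2, -5, 11) → (4, -3, 7, -11) → (0, 0, -12, 3))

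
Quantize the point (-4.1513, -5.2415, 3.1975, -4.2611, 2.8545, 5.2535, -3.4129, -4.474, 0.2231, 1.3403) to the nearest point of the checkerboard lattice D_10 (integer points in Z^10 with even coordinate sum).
(-4, -5, 3, -4, 3, 5, -3, -4, 0, 1)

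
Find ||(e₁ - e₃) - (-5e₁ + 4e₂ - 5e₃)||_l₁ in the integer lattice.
14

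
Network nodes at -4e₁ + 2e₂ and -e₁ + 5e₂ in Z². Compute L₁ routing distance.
6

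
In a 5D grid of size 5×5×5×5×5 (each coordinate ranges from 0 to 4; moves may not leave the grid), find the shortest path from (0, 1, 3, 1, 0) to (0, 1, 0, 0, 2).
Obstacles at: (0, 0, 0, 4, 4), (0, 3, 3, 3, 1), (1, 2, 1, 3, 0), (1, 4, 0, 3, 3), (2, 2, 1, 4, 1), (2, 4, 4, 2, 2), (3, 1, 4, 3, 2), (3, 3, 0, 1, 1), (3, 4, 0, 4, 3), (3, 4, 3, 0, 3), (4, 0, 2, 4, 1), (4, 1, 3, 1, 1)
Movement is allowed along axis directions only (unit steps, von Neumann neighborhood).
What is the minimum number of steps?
6
(one shortest path: (0, 1, 3, 1, 0) → (0, 1, 2, 1, 0) → (0, 1, 1, 1, 0) → (0, 1, 0, 1, 0) → (0, 1, 0, 0, 0) → (0, 1, 0, 0, 1) → (0, 1, 0, 0, 2))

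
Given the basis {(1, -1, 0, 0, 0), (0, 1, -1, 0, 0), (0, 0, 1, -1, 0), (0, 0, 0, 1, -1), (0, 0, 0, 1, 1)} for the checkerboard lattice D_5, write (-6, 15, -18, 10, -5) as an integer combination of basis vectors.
-6b₁ + 9b₂ - 9b₃ + 3b₄ - 2b₅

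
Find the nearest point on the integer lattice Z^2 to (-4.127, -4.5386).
(-4, -5)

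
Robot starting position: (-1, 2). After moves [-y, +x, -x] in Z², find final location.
(-1, 1)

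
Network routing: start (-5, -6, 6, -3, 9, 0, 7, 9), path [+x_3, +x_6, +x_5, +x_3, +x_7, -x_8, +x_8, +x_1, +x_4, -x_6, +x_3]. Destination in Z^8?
(-4, -6, 9, -2, 10, 0, 8, 9)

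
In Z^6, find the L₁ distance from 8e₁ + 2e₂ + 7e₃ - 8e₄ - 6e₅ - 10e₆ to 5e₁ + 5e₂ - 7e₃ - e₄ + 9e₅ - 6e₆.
46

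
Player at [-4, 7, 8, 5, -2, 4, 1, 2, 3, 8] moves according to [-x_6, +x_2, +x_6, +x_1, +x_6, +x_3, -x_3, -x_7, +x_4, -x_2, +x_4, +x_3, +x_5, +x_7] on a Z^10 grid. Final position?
(-3, 7, 9, 7, -1, 5, 1, 2, 3, 8)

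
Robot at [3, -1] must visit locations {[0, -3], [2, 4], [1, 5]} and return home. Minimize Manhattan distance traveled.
22
(one optimal route: (3, -1) → (0, -3) → (1, 5) → (2, 4) → (3, -1))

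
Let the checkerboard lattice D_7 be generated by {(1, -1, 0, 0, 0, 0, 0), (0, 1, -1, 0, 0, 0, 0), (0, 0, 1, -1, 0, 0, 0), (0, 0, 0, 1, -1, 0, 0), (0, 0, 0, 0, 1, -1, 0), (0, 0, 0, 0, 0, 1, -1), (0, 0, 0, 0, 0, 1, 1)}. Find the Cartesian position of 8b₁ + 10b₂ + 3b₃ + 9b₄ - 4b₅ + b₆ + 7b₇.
(8, 2, -7, 6, -13, 12, 6)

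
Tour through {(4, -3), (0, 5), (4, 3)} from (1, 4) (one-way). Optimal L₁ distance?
14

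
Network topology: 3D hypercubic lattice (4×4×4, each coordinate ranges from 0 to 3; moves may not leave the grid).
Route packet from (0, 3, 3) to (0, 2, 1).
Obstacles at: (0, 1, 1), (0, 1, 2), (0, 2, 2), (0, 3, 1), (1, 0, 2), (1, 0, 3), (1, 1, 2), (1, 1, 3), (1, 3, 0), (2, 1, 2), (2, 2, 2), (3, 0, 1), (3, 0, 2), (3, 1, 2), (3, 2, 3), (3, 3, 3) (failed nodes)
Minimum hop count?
5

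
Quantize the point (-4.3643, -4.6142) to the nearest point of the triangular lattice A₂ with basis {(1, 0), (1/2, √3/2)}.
(-4.5, -4.33)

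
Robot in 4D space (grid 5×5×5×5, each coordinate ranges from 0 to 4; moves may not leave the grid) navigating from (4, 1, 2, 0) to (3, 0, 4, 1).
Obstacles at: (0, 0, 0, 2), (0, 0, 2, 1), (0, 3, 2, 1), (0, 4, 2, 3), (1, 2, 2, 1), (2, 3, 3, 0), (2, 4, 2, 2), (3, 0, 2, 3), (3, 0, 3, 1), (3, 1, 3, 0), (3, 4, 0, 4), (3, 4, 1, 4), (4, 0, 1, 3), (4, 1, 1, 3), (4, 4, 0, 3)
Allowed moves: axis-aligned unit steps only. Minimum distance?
5
(one shortest path: (4, 1, 2, 0) → (3, 1, 2, 0) → (3, 0, 2, 0) → (3, 0, 3, 0) → (3, 0, 4, 0) → (3, 0, 4, 1))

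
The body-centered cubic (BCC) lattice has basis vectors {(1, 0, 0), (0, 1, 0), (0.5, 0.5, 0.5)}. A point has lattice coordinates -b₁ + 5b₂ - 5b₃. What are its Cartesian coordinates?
(-3.5, 2.5, -2.5)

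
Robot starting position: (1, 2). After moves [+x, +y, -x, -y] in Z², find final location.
(1, 2)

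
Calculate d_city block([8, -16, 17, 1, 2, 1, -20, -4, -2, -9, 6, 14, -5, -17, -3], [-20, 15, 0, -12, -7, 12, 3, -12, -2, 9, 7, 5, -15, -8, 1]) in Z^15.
191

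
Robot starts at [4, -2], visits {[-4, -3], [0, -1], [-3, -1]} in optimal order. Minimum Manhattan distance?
11
(one optimal route: (4, -2) → (0, -1) → (-3, -1) → (-4, -3))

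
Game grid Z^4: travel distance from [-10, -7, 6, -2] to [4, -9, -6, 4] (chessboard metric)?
14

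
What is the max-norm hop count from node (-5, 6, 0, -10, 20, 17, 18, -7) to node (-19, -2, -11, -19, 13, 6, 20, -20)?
14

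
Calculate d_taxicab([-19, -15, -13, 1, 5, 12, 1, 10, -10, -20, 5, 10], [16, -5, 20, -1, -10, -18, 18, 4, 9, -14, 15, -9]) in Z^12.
202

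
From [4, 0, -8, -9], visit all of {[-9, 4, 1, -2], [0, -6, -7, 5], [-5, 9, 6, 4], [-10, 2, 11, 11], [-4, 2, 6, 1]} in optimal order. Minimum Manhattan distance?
109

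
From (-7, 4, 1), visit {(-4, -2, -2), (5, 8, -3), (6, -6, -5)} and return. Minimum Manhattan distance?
66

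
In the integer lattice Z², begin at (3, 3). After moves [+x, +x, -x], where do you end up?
(4, 3)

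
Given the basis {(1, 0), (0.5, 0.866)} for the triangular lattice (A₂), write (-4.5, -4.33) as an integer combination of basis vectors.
-2b₁ - 5b₂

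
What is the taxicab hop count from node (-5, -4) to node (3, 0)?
12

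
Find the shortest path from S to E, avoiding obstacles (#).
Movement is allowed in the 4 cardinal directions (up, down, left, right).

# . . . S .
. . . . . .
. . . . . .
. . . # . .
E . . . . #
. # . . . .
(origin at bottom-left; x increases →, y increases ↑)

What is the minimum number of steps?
8
(one shortest path: (4, 5) → (3, 5) → (2, 5) → (1, 5) → (1, 4) → (0, 4) → (0, 3) → (0, 2) → (0, 1))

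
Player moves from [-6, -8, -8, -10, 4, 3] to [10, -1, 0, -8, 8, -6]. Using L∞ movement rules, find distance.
16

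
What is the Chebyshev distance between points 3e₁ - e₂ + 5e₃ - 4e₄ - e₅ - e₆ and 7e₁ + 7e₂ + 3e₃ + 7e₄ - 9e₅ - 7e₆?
11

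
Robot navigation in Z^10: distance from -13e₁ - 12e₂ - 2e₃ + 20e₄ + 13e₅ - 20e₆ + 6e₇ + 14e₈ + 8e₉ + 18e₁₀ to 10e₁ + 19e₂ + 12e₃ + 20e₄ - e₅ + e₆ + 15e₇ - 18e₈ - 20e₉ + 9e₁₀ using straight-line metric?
65.521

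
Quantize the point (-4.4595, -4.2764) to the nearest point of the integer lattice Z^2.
(-4, -4)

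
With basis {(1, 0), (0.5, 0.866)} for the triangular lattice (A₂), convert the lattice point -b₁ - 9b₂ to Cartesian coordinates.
(-5.5, -7.794)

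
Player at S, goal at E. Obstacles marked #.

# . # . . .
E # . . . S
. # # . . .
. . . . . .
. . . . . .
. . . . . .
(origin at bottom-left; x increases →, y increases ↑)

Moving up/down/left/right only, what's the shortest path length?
9
(one shortest path: (5, 4) → (4, 4) → (3, 4) → (3, 3) → (3, 2) → (2, 2) → (1, 2) → (0, 2) → (0, 3) → (0, 4))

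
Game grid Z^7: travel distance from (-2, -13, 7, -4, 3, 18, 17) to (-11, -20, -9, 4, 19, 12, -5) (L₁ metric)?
84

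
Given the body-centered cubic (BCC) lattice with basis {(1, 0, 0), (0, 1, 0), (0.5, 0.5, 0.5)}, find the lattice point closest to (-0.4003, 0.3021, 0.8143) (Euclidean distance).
(-0.5, 0.5, 0.5)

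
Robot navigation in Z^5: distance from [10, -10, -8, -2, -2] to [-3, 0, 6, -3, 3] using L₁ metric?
43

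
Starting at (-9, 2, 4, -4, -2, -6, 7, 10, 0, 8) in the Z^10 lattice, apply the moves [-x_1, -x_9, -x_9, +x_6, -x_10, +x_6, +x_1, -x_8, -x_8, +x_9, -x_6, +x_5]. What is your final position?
(-9, 2, 4, -4, -1, -5, 7, 8, -1, 7)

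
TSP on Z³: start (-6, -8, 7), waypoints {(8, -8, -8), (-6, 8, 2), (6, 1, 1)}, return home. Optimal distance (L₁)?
90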